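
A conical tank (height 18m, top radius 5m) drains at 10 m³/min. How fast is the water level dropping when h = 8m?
81/(40π) ≈ 0.6446 m/min

r/h = 5/18, so r = (5/18)h
V = (1/3)πr²h = (1/3)π((5/18)h)²h = (25/972)πh³
dV/dh = (25/324)πh²
dh/dt = (dV/dt)/(dV/dh) = -10/((25/324)π·8²) = -81/(40π) m/min
The level is dropping at 81/(40π) ≈ 0.6446 m/min.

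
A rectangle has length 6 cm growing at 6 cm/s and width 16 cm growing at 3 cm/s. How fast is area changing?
114 cm²/s

A = lw
dA/dt = w·dl/dt + l·dw/dt = 16·6 + 6·3 = 114 cm²/s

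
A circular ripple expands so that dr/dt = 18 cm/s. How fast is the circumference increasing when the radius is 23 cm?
36π cm/s

C = 2πr
dC/dt = 2π · dr/dt = 2π · 18 = 36π cm/s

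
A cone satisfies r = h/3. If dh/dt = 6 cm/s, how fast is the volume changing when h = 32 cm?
2048π/3 cm³/s

V = (1/3)π(h/3)²h = πh³/27
dV/dt = πh²/9 · 6
At h = 32: dV/dt = 2048π/3 cm³/s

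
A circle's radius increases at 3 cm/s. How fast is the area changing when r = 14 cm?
84π cm²/s

A = πr²
dA/dt = 2πr · dr/dt = 2π(14)(3) = 84π cm²/s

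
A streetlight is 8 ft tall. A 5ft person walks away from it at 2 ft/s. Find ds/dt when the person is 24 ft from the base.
10/3 ft/s

By similar triangles: 8/(x+s) = 5/s
Solving: s = 5x/3
ds/dt = 5/3 · dx/dt = 5/3 · 2 = 10/3 ft/s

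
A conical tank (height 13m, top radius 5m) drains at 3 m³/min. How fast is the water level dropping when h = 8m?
507/(1600π) ≈ 0.1009 m/min

r/h = 5/13, so r = (5/13)h
V = (1/3)πr²h = (1/3)π((5/13)h)²h = (25/507)πh³
dV/dh = (25/169)πh²
dh/dt = (dV/dt)/(dV/dh) = -3/((25/169)π·8²) = -507/(1600π) m/min
The level is dropping at 507/(1600π) ≈ 0.1009 m/min.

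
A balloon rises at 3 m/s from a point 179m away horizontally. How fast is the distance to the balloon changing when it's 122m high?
366√1877/9385 ≈ 1.69 m/s

z² = 179² + y²
z = √(179² + 122²) = 5√1877
dz/dt = y/z · dy/dt = 122/(5√1877) · 3 = 366√1877/9385 ≈ 1.69 m/s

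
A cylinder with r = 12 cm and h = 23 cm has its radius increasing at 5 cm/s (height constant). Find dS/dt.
470π cm²/s

S = 2πrh + 2πr² (lateral + bases)
dS/dt = (2πh + 4πr)·dr/dt = (2π·23 + 4π·12)·5
= 470π cm²/s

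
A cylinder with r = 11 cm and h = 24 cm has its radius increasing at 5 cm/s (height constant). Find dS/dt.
460π cm²/s

S = 2πrh + 2πr² (lateral + bases)
dS/dt = (2πh + 4πr)·dr/dt = (2π·24 + 4π·11)·5
= 460π cm²/s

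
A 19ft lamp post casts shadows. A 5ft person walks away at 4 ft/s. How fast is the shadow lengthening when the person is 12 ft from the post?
10/7 ft/s

By similar triangles: 19/(x+s) = 5/s
Solving: s = 5x/14
ds/dt = 5/14 · dx/dt = 5/14 · 4 = 10/7 ft/s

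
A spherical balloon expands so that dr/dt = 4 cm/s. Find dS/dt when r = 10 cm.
320π cm²/s

S = 4πr²
dS/dt = dS/dr · dr/dt = 8πr · 4
At r = 10: dS/dt = 320π cm²/s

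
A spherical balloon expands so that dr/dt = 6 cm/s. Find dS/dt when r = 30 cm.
1440π cm²/s

S = 4πr²
dS/dt = dS/dr · dr/dt = 8πr · 6
At r = 30: dS/dt = 1440π cm²/s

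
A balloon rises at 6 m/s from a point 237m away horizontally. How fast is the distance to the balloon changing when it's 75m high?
75√6866/3433 ≈ 1.81 m/s

z² = 237² + y²
z = √(237² + 75²) = 3√6866
dz/dt = y/z · dy/dt = 75/(3√6866) · 6 = 75√6866/3433 ≈ 1.81 m/s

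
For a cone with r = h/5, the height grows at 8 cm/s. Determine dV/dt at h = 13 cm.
1352π/25 cm³/s

V = (1/3)π(h/5)²h = πh³/75
dV/dt = πh²/25 · 8
At h = 13: dV/dt = 1352π/25 cm³/s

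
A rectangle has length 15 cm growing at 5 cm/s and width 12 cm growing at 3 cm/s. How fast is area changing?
105 cm²/s

A = lw
dA/dt = w·dl/dt + l·dw/dt = 12·5 + 15·3 = 105 cm²/s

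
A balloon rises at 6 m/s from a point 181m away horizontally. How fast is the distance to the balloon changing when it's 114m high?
684√45757/45757 ≈ 3.198 m/s

z² = 181² + y²
z = √(181² + 114²) = √45757
dz/dt = y/z · dy/dt = 114/√45757 · 6 = 684√45757/45757 ≈ 3.198 m/s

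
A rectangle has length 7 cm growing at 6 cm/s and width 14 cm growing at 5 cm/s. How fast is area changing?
119 cm²/s

A = lw
dA/dt = w·dl/dt + l·dw/dt = 14·6 + 7·5 = 119 cm²/s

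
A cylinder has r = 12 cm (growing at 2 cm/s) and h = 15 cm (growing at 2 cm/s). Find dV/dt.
1008π cm³/s

V = πr²h
dV/dt = 2πrh·dr/dt + πr²·dh/dt
= 2π(12)(15)(2) + π(12)²(2)
= 1008π cm³/s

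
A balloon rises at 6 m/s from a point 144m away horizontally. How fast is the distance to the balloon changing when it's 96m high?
12√13/13 ≈ 3.328 m/s

z² = 144² + y²
z = √(144² + 96²) = 48√13
dz/dt = y/z · dy/dt = 96/(48√13) · 6 = 12√13/13 ≈ 3.328 m/s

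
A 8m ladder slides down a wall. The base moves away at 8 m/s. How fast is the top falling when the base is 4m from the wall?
8√3/3 ≈ 4.619 m/s

x² + y² = 8²
2x·dx/dt + 2y·dy/dt = 0
dy/dt = -x/y · dx/dt = -4/(4√3) · 8 = -8√3/3 m/s
The top is descending at 8√3/3 ≈ 4.619 m/s.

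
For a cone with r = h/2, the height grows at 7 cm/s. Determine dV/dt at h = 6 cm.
63π cm³/s

V = (1/3)π(h/2)²h = πh³/12
dV/dt = πh²/4 · 7
At h = 6: dV/dt = 63π cm³/s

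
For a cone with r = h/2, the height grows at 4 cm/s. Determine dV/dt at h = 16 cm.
256π cm³/s

V = (1/3)π(h/2)²h = πh³/12
dV/dt = πh²/4 · 4
At h = 16: dV/dt = 256π cm³/s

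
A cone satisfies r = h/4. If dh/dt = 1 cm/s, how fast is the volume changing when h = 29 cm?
841π/16 cm³/s

V = (1/3)π(h/4)²h = πh³/48
dV/dt = πh²/16 · 1
At h = 29: dV/dt = 841π/16 cm³/s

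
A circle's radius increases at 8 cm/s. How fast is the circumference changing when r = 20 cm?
16π cm/s

C = 2πr
dC/dt = 2π · dr/dt = 2π · 8 = 16π cm/s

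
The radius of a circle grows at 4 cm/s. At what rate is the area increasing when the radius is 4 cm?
32π cm²/s

A = πr²
dA/dt = 2πr · dr/dt = 2π(4)(4) = 32π cm²/s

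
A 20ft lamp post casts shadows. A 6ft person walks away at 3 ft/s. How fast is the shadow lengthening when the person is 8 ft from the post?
9/7 ft/s

By similar triangles: 20/(x+s) = 6/s
Solving: s = 6x/14
ds/dt = 6/14 · dx/dt = 3/7 · 3 = 9/7 ft/s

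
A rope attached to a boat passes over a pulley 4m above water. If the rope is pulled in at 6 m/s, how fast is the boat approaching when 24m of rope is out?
36√35/35 ≈ 6.085 m/s

rope² = x² + 4²
x = √(24² - 4²) = 4√35
dx/dt = (rope/x) · d(rope)/dt = (24/(4√35)) · (-6) = -36√35/35 m/s
The boat approaches at 36√35/35 ≈ 6.085 m/s.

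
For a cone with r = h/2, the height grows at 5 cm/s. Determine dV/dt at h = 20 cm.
500π cm³/s

V = (1/3)π(h/2)²h = πh³/12
dV/dt = πh²/4 · 5
At h = 20: dV/dt = 500π cm³/s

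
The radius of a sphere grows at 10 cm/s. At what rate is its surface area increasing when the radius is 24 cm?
1920π cm²/s

S = 4πr²
dS/dt = dS/dr · dr/dt = 8πr · 10
At r = 24: dS/dt = 1920π cm²/s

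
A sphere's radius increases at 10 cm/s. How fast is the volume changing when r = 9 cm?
3240π cm³/s

V = (4/3)πr³
dV/dt = dV/dr · dr/dt = 4πr² · 10
At r = 9: dV/dt = 3240π cm³/s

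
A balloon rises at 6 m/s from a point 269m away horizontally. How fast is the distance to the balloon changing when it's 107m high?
321√290/2465 ≈ 2.218 m/s

z² = 269² + y²
z = √(269² + 107²) = 17√290
dz/dt = y/z · dy/dt = 107/(17√290) · 6 = 321√290/2465 ≈ 2.218 m/s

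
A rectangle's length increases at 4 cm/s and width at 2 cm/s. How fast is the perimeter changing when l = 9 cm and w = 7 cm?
12 cm/s

P = 2(l + w)
dP/dt = 2(dl/dt + dw/dt) = 2(4 + 2) = 12 cm/s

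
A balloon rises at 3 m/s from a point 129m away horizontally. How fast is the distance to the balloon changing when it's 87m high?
87√2690/2690 ≈ 1.677 m/s

z² = 129² + y²
z = √(129² + 87²) = 3√2690
dz/dt = y/z · dy/dt = 87/(3√2690) · 3 = 87√2690/2690 ≈ 1.677 m/s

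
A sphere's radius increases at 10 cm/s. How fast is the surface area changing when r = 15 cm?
1200π cm²/s

S = 4πr²
dS/dt = dS/dr · dr/dt = 8πr · 10
At r = 15: dS/dt = 1200π cm²/s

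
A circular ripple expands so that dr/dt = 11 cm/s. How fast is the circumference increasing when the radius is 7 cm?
22π cm/s

C = 2πr
dC/dt = 2π · dr/dt = 2π · 11 = 22π cm/s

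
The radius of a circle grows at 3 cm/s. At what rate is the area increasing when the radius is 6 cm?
36π cm²/s

A = πr²
dA/dt = 2πr · dr/dt = 2π(6)(3) = 36π cm²/s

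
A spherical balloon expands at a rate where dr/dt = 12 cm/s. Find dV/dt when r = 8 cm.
3072π cm³/s

V = (4/3)πr³
dV/dt = dV/dr · dr/dt = 4πr² · 12
At r = 8: dV/dt = 3072π cm³/s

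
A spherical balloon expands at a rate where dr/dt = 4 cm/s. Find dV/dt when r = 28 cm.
12544π cm³/s

V = (4/3)πr³
dV/dt = dV/dr · dr/dt = 4πr² · 4
At r = 28: dV/dt = 12544π cm³/s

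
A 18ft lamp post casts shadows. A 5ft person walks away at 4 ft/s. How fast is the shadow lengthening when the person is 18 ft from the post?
20/13 ft/s

By similar triangles: 18/(x+s) = 5/s
Solving: s = 5x/13
ds/dt = 5/13 · dx/dt = 5/13 · 4 = 20/13 ft/s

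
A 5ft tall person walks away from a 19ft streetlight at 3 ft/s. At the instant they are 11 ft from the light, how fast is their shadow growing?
15/14 ft/s

By similar triangles: 19/(x+s) = 5/s
Solving: s = 5x/14
ds/dt = 5/14 · dx/dt = 5/14 · 3 = 15/14 ft/s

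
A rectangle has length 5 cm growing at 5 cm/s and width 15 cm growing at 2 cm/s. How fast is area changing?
85 cm²/s

A = lw
dA/dt = w·dl/dt + l·dw/dt = 15·5 + 5·2 = 85 cm²/s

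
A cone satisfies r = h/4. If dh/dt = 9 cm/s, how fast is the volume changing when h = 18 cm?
729π/4 cm³/s

V = (1/3)π(h/4)²h = πh³/48
dV/dt = πh²/16 · 9
At h = 18: dV/dt = 729π/4 cm³/s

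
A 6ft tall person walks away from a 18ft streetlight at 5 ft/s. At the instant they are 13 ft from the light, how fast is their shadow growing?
5/2 ft/s

By similar triangles: 18/(x+s) = 6/s
Solving: s = 6x/12
ds/dt = 6/12 · dx/dt = 1/2 · 5 = 5/2 ft/s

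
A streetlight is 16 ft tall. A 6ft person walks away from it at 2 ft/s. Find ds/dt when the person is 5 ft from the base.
6/5 ft/s

By similar triangles: 16/(x+s) = 6/s
Solving: s = 6x/10
ds/dt = 6/10 · dx/dt = 3/5 · 2 = 6/5 ft/s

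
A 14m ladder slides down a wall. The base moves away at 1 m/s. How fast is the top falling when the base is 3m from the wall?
3√187/187 ≈ 0.2194 m/s

x² + y² = 14²
2x·dx/dt + 2y·dy/dt = 0
dy/dt = -x/y · dx/dt = -3/√187 · 1 = -3√187/187 m/s
The top is descending at 3√187/187 ≈ 0.2194 m/s.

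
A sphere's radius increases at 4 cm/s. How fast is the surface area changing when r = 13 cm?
416π cm²/s

S = 4πr²
dS/dt = dS/dr · dr/dt = 8πr · 4
At r = 13: dS/dt = 416π cm²/s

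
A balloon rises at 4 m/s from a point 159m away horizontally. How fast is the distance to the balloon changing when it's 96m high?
128√3833/3833 ≈ 2.067 m/s

z² = 159² + y²
z = √(159² + 96²) = 3√3833
dz/dt = y/z · dy/dt = 96/(3√3833) · 4 = 128√3833/3833 ≈ 2.067 m/s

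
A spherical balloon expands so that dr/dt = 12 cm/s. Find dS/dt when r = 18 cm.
1728π cm²/s

S = 4πr²
dS/dt = dS/dr · dr/dt = 8πr · 12
At r = 18: dS/dt = 1728π cm²/s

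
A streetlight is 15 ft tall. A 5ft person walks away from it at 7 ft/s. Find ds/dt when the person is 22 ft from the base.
7/2 ft/s

By similar triangles: 15/(x+s) = 5/s
Solving: s = 5x/10
ds/dt = 5/10 · dx/dt = 1/2 · 7 = 7/2 ft/s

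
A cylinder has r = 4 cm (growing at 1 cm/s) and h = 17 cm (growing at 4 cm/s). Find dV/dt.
200π cm³/s

V = πr²h
dV/dt = 2πrh·dr/dt + πr²·dh/dt
= 2π(4)(17)(1) + π(4)²(4)
= 200π cm³/s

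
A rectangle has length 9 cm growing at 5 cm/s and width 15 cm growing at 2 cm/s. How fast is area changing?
93 cm²/s

A = lw
dA/dt = w·dl/dt + l·dw/dt = 15·5 + 9·2 = 93 cm²/s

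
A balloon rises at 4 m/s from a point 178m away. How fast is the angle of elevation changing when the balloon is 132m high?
0.014499 rad/s

tan(θ) = y/178
sec²(θ) · dθ/dt = (1/178) · dy/dt
dθ/dt = cos²(θ)/178 · 4 = 178/(178² + 132²) · 4
dθ/dt = 0.014499 rad/s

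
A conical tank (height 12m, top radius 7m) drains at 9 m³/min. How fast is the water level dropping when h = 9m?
16/(49π) ≈ 0.1039 m/min

r/h = 7/12, so r = (7/12)h
V = (1/3)πr²h = (1/3)π((7/12)h)²h = (49/432)πh³
dV/dh = (49/144)πh²
dh/dt = (dV/dt)/(dV/dh) = -9/((49/144)π·9²) = -16/(49π) m/min
The level is dropping at 16/(49π) ≈ 0.1039 m/min.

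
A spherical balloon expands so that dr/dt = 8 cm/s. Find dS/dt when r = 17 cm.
1088π cm²/s

S = 4πr²
dS/dt = dS/dr · dr/dt = 8πr · 8
At r = 17: dS/dt = 1088π cm²/s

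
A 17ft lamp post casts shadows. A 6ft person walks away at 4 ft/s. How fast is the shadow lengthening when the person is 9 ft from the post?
24/11 ft/s

By similar triangles: 17/(x+s) = 6/s
Solving: s = 6x/11
ds/dt = 6/11 · dx/dt = 6/11 · 4 = 24/11 ft/s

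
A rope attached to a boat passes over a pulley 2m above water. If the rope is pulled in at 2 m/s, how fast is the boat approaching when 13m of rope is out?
26√165/165 ≈ 2.024 m/s

rope² = x² + 2²
x = √(13² - 2²) = √165
dx/dt = (rope/x) · d(rope)/dt = (13/√165) · (-2) = -26√165/165 m/s
The boat approaches at 26√165/165 ≈ 2.024 m/s.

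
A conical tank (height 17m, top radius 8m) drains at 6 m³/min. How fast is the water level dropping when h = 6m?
289/(384π) ≈ 0.2396 m/min

r/h = 8/17, so r = (8/17)h
V = (1/3)πr²h = (1/3)π((8/17)h)²h = (64/867)πh³
dV/dh = (64/289)πh²
dh/dt = (dV/dt)/(dV/dh) = -6/((64/289)π·6²) = -289/(384π) m/min
The level is dropping at 289/(384π) ≈ 0.2396 m/min.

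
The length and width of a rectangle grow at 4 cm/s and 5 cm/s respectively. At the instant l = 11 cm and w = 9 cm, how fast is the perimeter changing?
18 cm/s

P = 2(l + w)
dP/dt = 2(dl/dt + dw/dt) = 2(4 + 5) = 18 cm/s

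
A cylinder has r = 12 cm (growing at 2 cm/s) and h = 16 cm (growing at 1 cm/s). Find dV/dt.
912π cm³/s

V = πr²h
dV/dt = 2πrh·dr/dt + πr²·dh/dt
= 2π(12)(16)(2) + π(12)²(1)
= 912π cm³/s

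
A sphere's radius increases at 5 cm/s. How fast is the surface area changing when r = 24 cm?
960π cm²/s

S = 4πr²
dS/dt = dS/dr · dr/dt = 8πr · 5
At r = 24: dS/dt = 960π cm²/s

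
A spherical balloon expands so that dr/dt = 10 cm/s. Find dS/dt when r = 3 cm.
240π cm²/s

S = 4πr²
dS/dt = dS/dr · dr/dt = 8πr · 10
At r = 3: dS/dt = 240π cm²/s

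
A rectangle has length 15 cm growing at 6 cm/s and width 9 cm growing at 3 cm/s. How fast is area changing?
99 cm²/s

A = lw
dA/dt = w·dl/dt + l·dw/dt = 9·6 + 15·3 = 99 cm²/s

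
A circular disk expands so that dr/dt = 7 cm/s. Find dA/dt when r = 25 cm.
350π cm²/s

A = πr²
dA/dt = 2πr · dr/dt = 2π(25)(7) = 350π cm²/s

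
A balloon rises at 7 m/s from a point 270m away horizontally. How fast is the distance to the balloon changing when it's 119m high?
833√87061/87061 ≈ 2.823 m/s

z² = 270² + y²
z = √(270² + 119²) = √87061
dz/dt = y/z · dy/dt = 119/√87061 · 7 = 833√87061/87061 ≈ 2.823 m/s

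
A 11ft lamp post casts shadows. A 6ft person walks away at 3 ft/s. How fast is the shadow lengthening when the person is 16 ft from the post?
18/5 ft/s

By similar triangles: 11/(x+s) = 6/s
Solving: s = 6x/5
ds/dt = 6/5 · dx/dt = 6/5 · 3 = 18/5 ft/s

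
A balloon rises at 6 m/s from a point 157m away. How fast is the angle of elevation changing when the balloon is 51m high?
0.034569 rad/s

tan(θ) = y/157
sec²(θ) · dθ/dt = (1/157) · dy/dt
dθ/dt = cos²(θ)/157 · 6 = 157/(157² + 51²) · 6
dθ/dt = 0.034569 rad/s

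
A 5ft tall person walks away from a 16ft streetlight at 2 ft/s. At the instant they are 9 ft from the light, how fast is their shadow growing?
10/11 ft/s

By similar triangles: 16/(x+s) = 5/s
Solving: s = 5x/11
ds/dt = 5/11 · dx/dt = 5/11 · 2 = 10/11 ft/s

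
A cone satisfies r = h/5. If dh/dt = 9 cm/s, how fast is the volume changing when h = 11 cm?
1089π/25 cm³/s

V = (1/3)π(h/5)²h = πh³/75
dV/dt = πh²/25 · 9
At h = 11: dV/dt = 1089π/25 cm³/s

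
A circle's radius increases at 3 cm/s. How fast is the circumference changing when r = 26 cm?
6π cm/s

C = 2πr
dC/dt = 2π · dr/dt = 2π · 3 = 6π cm/s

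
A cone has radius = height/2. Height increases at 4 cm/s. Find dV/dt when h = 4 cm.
16π cm³/s

V = (1/3)π(h/2)²h = πh³/12
dV/dt = πh²/4 · 4
At h = 4: dV/dt = 16π cm³/s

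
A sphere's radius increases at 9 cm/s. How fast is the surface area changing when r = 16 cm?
1152π cm²/s

S = 4πr²
dS/dt = dS/dr · dr/dt = 8πr · 9
At r = 16: dS/dt = 1152π cm²/s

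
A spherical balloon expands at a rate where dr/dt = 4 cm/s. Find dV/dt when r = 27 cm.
11664π cm³/s

V = (4/3)πr³
dV/dt = dV/dr · dr/dt = 4πr² · 4
At r = 27: dV/dt = 11664π cm³/s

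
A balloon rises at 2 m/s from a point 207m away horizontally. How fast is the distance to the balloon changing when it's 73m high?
73√48178/24089 ≈ 0.6652 m/s

z² = 207² + y²
z = √(207² + 73²) = √48178
dz/dt = y/z · dy/dt = 73/√48178 · 2 = 73√48178/24089 ≈ 0.6652 m/s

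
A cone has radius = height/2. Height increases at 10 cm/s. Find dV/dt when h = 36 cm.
3240π cm³/s

V = (1/3)π(h/2)²h = πh³/12
dV/dt = πh²/4 · 10
At h = 36: dV/dt = 3240π cm³/s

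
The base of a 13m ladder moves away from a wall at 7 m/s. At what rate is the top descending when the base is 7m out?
49√30/60 ≈ 4.473 m/s

x² + y² = 13²
2x·dx/dt + 2y·dy/dt = 0
dy/dt = -x/y · dx/dt = -7/(2√30) · 7 = -49√30/60 m/s
The top is descending at 49√30/60 ≈ 4.473 m/s.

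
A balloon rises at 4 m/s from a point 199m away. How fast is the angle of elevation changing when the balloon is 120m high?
0.01474 rad/s

tan(θ) = y/199
sec²(θ) · dθ/dt = (1/199) · dy/dt
dθ/dt = cos²(θ)/199 · 4 = 199/(199² + 120²) · 4
dθ/dt = 0.01474 rad/s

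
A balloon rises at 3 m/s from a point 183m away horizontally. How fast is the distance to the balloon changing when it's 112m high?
336√46033/46033 ≈ 1.566 m/s

z² = 183² + y²
z = √(183² + 112²) = √46033
dz/dt = y/z · dy/dt = 112/√46033 · 3 = 336√46033/46033 ≈ 1.566 m/s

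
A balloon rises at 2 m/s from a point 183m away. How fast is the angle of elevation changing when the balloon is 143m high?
0.006786 rad/s

tan(θ) = y/183
sec²(θ) · dθ/dt = (1/183) · dy/dt
dθ/dt = cos²(θ)/183 · 2 = 183/(183² + 143²) · 2
dθ/dt = 0.006786 rad/s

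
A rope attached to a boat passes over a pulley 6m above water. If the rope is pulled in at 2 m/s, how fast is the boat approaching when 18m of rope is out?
3√2/2 ≈ 2.121 m/s

rope² = x² + 6²
x = √(18² - 6²) = 12√2
dx/dt = (rope/x) · d(rope)/dt = (18/(12√2)) · (-2) = -3√2/2 m/s
The boat approaches at 3√2/2 ≈ 2.121 m/s.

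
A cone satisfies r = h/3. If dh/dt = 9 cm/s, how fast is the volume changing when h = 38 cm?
1444π cm³/s

V = (1/3)π(h/3)²h = πh³/27
dV/dt = πh²/9 · 9
At h = 38: dV/dt = 1444π cm³/s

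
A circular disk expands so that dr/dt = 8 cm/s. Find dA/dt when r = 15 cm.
240π cm²/s

A = πr²
dA/dt = 2πr · dr/dt = 2π(15)(8) = 240π cm²/s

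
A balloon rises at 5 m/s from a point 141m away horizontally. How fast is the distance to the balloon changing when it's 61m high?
305√23602/23602 ≈ 1.985 m/s

z² = 141² + y²
z = √(141² + 61²) = √23602
dz/dt = y/z · dy/dt = 61/√23602 · 5 = 305√23602/23602 ≈ 1.985 m/s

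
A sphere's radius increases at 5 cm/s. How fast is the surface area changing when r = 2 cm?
80π cm²/s

S = 4πr²
dS/dt = dS/dr · dr/dt = 8πr · 5
At r = 2: dS/dt = 80π cm²/s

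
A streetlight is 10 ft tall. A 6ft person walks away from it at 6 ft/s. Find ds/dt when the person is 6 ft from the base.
9 ft/s

By similar triangles: 10/(x+s) = 6/s
Solving: s = 6x/4
ds/dt = 6/4 · dx/dt = 3/2 · 6 = 9 ft/s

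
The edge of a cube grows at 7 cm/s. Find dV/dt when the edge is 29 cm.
17661 cm³/s

V = s³
dV/dt = 3s² · ds/dt = 3·29²·7 = 17661 cm³/s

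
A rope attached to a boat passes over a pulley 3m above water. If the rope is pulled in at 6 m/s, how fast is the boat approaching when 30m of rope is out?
20√11/11 ≈ 6.03 m/s

rope² = x² + 3²
x = √(30² - 3²) = 9√11
dx/dt = (rope/x) · d(rope)/dt = (30/(9√11)) · (-6) = -20√11/11 m/s
The boat approaches at 20√11/11 ≈ 6.03 m/s.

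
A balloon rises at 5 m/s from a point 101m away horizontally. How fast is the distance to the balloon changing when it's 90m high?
450√18301/18301 ≈ 3.326 m/s

z² = 101² + y²
z = √(101² + 90²) = √18301
dz/dt = y/z · dy/dt = 90/√18301 · 5 = 450√18301/18301 ≈ 3.326 m/s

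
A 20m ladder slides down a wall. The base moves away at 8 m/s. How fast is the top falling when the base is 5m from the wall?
8√15/15 ≈ 2.066 m/s

x² + y² = 20²
2x·dx/dt + 2y·dy/dt = 0
dy/dt = -x/y · dx/dt = -5/(5√15) · 8 = -8√15/15 m/s
The top is descending at 8√15/15 ≈ 2.066 m/s.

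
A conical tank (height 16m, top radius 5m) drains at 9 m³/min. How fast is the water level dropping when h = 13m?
2304/(4225π) ≈ 0.1736 m/min

r/h = 5/16, so r = (5/16)h
V = (1/3)πr²h = (1/3)π((5/16)h)²h = (25/768)πh³
dV/dh = (25/256)πh²
dh/dt = (dV/dt)/(dV/dh) = -9/((25/256)π·13²) = -2304/(4225π) m/min
The level is dropping at 2304/(4225π) ≈ 0.1736 m/min.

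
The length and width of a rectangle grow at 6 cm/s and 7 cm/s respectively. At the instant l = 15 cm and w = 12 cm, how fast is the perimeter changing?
26 cm/s

P = 2(l + w)
dP/dt = 2(dl/dt + dw/dt) = 2(6 + 7) = 26 cm/s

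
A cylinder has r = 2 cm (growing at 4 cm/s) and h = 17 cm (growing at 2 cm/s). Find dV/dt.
280π cm³/s

V = πr²h
dV/dt = 2πrh·dr/dt + πr²·dh/dt
= 2π(2)(17)(4) + π(2)²(2)
= 280π cm³/s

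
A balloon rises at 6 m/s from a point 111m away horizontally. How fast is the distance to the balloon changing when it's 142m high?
852√32485/32485 ≈ 4.727 m/s

z² = 111² + y²
z = √(111² + 142²) = √32485
dz/dt = y/z · dy/dt = 142/√32485 · 6 = 852√32485/32485 ≈ 4.727 m/s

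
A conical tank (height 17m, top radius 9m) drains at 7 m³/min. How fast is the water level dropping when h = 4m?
2023/(1296π) ≈ 0.4969 m/min

r/h = 9/17, so r = (9/17)h
V = (1/3)πr²h = (1/3)π((9/17)h)²h = (27/289)πh³
dV/dh = (81/289)πh²
dh/dt = (dV/dt)/(dV/dh) = -7/((81/289)π·4²) = -2023/(1296π) m/min
The level is dropping at 2023/(1296π) ≈ 0.4969 m/min.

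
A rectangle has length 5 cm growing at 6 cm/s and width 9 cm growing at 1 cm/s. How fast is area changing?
59 cm²/s

A = lw
dA/dt = w·dl/dt + l·dw/dt = 9·6 + 5·1 = 59 cm²/s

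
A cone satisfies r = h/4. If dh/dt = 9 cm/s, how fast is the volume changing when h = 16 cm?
144π cm³/s

V = (1/3)π(h/4)²h = πh³/48
dV/dt = πh²/16 · 9
At h = 16: dV/dt = 144π cm³/s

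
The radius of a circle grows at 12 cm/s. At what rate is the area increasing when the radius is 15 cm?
360π cm²/s

A = πr²
dA/dt = 2πr · dr/dt = 2π(15)(12) = 360π cm²/s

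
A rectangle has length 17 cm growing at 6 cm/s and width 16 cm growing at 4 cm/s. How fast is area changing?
164 cm²/s

A = lw
dA/dt = w·dl/dt + l·dw/dt = 16·6 + 17·4 = 164 cm²/s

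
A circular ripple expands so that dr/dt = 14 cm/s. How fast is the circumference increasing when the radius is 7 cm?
28π cm/s

C = 2πr
dC/dt = 2π · dr/dt = 2π · 14 = 28π cm/s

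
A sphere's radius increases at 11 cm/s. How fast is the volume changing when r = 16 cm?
11264π cm³/s

V = (4/3)πr³
dV/dt = dV/dr · dr/dt = 4πr² · 11
At r = 16: dV/dt = 11264π cm³/s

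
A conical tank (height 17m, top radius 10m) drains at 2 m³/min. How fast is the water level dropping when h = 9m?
289/(4050π) ≈ 0.02271 m/min

r/h = 10/17, so r = (10/17)h
V = (1/3)πr²h = (1/3)π((10/17)h)²h = (100/867)πh³
dV/dh = (100/289)πh²
dh/dt = (dV/dt)/(dV/dh) = -2/((100/289)π·9²) = -289/(4050π) m/min
The level is dropping at 289/(4050π) ≈ 0.02271 m/min.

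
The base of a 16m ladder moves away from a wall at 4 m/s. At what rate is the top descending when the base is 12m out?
12√7/7 ≈ 4.536 m/s

x² + y² = 16²
2x·dx/dt + 2y·dy/dt = 0
dy/dt = -x/y · dx/dt = -12/(4√7) · 4 = -12√7/7 m/s
The top is descending at 12√7/7 ≈ 4.536 m/s.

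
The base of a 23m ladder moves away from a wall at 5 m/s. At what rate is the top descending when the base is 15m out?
75√19/76 ≈ 4.302 m/s

x² + y² = 23²
2x·dx/dt + 2y·dy/dt = 0
dy/dt = -x/y · dx/dt = -15/(4√19) · 5 = -75√19/76 m/s
The top is descending at 75√19/76 ≈ 4.302 m/s.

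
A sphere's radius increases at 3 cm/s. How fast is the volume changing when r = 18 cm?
3888π cm³/s

V = (4/3)πr³
dV/dt = dV/dr · dr/dt = 4πr² · 3
At r = 18: dV/dt = 3888π cm³/s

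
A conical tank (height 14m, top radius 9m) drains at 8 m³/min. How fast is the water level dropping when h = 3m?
1568/(729π) ≈ 0.6847 m/min

r/h = 9/14, so r = (9/14)h
V = (1/3)πr²h = (1/3)π((9/14)h)²h = (27/196)πh³
dV/dh = (81/196)πh²
dh/dt = (dV/dt)/(dV/dh) = -8/((81/196)π·3²) = -1568/(729π) m/min
The level is dropping at 1568/(729π) ≈ 0.6847 m/min.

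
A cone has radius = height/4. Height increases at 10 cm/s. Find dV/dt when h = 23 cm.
2645π/8 cm³/s

V = (1/3)π(h/4)²h = πh³/48
dV/dt = πh²/16 · 10
At h = 23: dV/dt = 2645π/8 cm³/s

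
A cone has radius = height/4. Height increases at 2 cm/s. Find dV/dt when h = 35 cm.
1225π/8 cm³/s

V = (1/3)π(h/4)²h = πh³/48
dV/dt = πh²/16 · 2
At h = 35: dV/dt = 1225π/8 cm³/s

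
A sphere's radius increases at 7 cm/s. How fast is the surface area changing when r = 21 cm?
1176π cm²/s

S = 4πr²
dS/dt = dS/dr · dr/dt = 8πr · 7
At r = 21: dS/dt = 1176π cm²/s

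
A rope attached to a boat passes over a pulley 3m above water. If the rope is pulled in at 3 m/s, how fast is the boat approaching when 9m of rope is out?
9√2/4 ≈ 3.182 m/s

rope² = x² + 3²
x = √(9² - 3²) = 6√2
dx/dt = (rope/x) · d(rope)/dt = (9/(6√2)) · (-3) = -9√2/4 m/s
The boat approaches at 9√2/4 ≈ 3.182 m/s.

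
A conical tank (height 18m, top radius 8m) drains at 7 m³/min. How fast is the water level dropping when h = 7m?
81/(112π) ≈ 0.2302 m/min

r/h = 8/18, so r = (4/9)h
V = (1/3)πr²h = (1/3)π((4/9)h)²h = (16/243)πh³
dV/dh = (16/81)πh²
dh/dt = (dV/dt)/(dV/dh) = -7/((16/81)π·7²) = -81/(112π) m/min
The level is dropping at 81/(112π) ≈ 0.2302 m/min.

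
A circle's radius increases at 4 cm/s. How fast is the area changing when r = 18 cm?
144π cm²/s

A = πr²
dA/dt = 2πr · dr/dt = 2π(18)(4) = 144π cm²/s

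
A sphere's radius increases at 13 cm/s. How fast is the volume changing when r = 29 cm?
43732π cm³/s

V = (4/3)πr³
dV/dt = dV/dr · dr/dt = 4πr² · 13
At r = 29: dV/dt = 43732π cm³/s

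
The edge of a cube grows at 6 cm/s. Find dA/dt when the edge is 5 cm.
360 cm²/s

A = 6s²
dA/dt = 12s · ds/dt = 12·5·6 = 360 cm²/s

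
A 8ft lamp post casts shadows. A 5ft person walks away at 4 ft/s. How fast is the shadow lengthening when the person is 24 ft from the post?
20/3 ft/s

By similar triangles: 8/(x+s) = 5/s
Solving: s = 5x/3
ds/dt = 5/3 · dx/dt = 5/3 · 4 = 20/3 ft/s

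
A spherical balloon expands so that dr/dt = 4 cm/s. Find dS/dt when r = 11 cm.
352π cm²/s

S = 4πr²
dS/dt = dS/dr · dr/dt = 8πr · 4
At r = 11: dS/dt = 352π cm²/s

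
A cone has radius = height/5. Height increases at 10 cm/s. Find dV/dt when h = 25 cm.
250π cm³/s

V = (1/3)π(h/5)²h = πh³/75
dV/dt = πh²/25 · 10
At h = 25: dV/dt = 250π cm³/s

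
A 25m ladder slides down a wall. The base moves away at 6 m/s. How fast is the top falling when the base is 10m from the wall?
4√21/7 ≈ 2.619 m/s

x² + y² = 25²
2x·dx/dt + 2y·dy/dt = 0
dy/dt = -x/y · dx/dt = -10/(5√21) · 6 = -4√21/7 m/s
The top is descending at 4√21/7 ≈ 2.619 m/s.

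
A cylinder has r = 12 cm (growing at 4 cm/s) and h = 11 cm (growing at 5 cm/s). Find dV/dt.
1776π cm³/s

V = πr²h
dV/dt = 2πrh·dr/dt + πr²·dh/dt
= 2π(12)(11)(4) + π(12)²(5)
= 1776π cm³/s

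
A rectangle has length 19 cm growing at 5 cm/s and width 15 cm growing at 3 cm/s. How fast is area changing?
132 cm²/s

A = lw
dA/dt = w·dl/dt + l·dw/dt = 15·5 + 19·3 = 132 cm²/s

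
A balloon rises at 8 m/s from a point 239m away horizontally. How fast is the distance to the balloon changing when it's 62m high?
496√60965/60965 ≈ 2.009 m/s

z² = 239² + y²
z = √(239² + 62²) = √60965
dz/dt = y/z · dy/dt = 62/√60965 · 8 = 496√60965/60965 ≈ 2.009 m/s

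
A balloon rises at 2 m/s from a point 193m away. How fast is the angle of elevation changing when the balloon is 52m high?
0.009661 rad/s

tan(θ) = y/193
sec²(θ) · dθ/dt = (1/193) · dy/dt
dθ/dt = cos²(θ)/193 · 2 = 193/(193² + 52²) · 2
dθ/dt = 0.009661 rad/s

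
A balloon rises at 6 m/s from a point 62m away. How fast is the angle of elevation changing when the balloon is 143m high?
0.015313 rad/s

tan(θ) = y/62
sec²(θ) · dθ/dt = (1/62) · dy/dt
dθ/dt = cos²(θ)/62 · 6 = 62/(62² + 143²) · 6
dθ/dt = 0.015313 rad/s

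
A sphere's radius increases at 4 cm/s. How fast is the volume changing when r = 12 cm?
2304π cm³/s

V = (4/3)πr³
dV/dt = dV/dr · dr/dt = 4πr² · 4
At r = 12: dV/dt = 2304π cm³/s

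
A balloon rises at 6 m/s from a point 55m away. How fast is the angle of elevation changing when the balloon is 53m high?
0.056565 rad/s

tan(θ) = y/55
sec²(θ) · dθ/dt = (1/55) · dy/dt
dθ/dt = cos²(θ)/55 · 6 = 55/(55² + 53²) · 6
dθ/dt = 0.056565 rad/s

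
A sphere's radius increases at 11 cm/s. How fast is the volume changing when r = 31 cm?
42284π cm³/s

V = (4/3)πr³
dV/dt = dV/dr · dr/dt = 4πr² · 11
At r = 31: dV/dt = 42284π cm³/s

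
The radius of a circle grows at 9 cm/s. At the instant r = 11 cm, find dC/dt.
18π cm/s

C = 2πr
dC/dt = 2π · dr/dt = 2π · 9 = 18π cm/s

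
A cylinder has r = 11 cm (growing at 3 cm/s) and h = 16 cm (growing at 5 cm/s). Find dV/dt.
1661π cm³/s

V = πr²h
dV/dt = 2πrh·dr/dt + πr²·dh/dt
= 2π(11)(16)(3) + π(11)²(5)
= 1661π cm³/s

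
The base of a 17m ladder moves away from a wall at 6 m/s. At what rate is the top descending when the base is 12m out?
72√145/145 ≈ 5.979 m/s

x² + y² = 17²
2x·dx/dt + 2y·dy/dt = 0
dy/dt = -x/y · dx/dt = -12/√145 · 6 = -72√145/145 m/s
The top is descending at 72√145/145 ≈ 5.979 m/s.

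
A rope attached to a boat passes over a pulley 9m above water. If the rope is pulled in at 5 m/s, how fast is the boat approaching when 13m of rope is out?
65√22/44 ≈ 6.929 m/s

rope² = x² + 9²
x = √(13² - 9²) = 2√22
dx/dt = (rope/x) · d(rope)/dt = (13/(2√22)) · (-5) = -65√22/44 m/s
The boat approaches at 65√22/44 ≈ 6.929 m/s.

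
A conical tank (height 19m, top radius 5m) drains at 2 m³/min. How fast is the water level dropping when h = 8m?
361/(800π) ≈ 0.1436 m/min

r/h = 5/19, so r = (5/19)h
V = (1/3)πr²h = (1/3)π((5/19)h)²h = (25/1083)πh³
dV/dh = (25/361)πh²
dh/dt = (dV/dt)/(dV/dh) = -2/((25/361)π·8²) = -361/(800π) m/min
The level is dropping at 361/(800π) ≈ 0.1436 m/min.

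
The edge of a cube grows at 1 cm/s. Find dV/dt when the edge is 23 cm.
1587 cm³/s

V = s³
dV/dt = 3s² · ds/dt = 3·23²·1 = 1587 cm³/s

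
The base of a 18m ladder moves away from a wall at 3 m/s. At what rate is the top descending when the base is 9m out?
√3 ≈ 1.732 m/s

x² + y² = 18²
2x·dx/dt + 2y·dy/dt = 0
dy/dt = -x/y · dx/dt = -9/(9√3) · 3 = -√3 m/s
The top is descending at √3 ≈ 1.732 m/s.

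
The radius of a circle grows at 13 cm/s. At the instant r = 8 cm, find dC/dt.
26π cm/s

C = 2πr
dC/dt = 2π · dr/dt = 2π · 13 = 26π cm/s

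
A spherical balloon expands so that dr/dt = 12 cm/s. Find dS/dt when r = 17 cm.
1632π cm²/s

S = 4πr²
dS/dt = dS/dr · dr/dt = 8πr · 12
At r = 17: dS/dt = 1632π cm²/s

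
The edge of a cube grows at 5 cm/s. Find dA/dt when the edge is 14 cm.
840 cm²/s

A = 6s²
dA/dt = 12s · ds/dt = 12·14·5 = 840 cm²/s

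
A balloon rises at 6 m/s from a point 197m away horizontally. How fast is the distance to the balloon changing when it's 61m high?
183√42530/21265 ≈ 1.775 m/s

z² = 197² + y²
z = √(197² + 61²) = √42530
dz/dt = y/z · dy/dt = 61/√42530 · 6 = 183√42530/21265 ≈ 1.775 m/s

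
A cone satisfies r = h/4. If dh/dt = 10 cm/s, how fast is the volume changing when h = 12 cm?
90π cm³/s

V = (1/3)π(h/4)²h = πh³/48
dV/dt = πh²/16 · 10
At h = 12: dV/dt = 90π cm³/s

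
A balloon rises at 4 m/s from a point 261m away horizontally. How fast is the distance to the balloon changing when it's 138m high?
184√9685/9685 ≈ 1.87 m/s

z² = 261² + y²
z = √(261² + 138²) = 3√9685
dz/dt = y/z · dy/dt = 138/(3√9685) · 4 = 184√9685/9685 ≈ 1.87 m/s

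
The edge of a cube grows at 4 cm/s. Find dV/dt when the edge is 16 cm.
3072 cm³/s

V = s³
dV/dt = 3s² · ds/dt = 3·16²·4 = 3072 cm³/s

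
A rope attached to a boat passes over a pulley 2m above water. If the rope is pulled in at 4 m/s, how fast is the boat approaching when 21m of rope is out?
84√437/437 ≈ 4.018 m/s

rope² = x² + 2²
x = √(21² - 2²) = √437
dx/dt = (rope/x) · d(rope)/dt = (21/√437) · (-4) = -84√437/437 m/s
The boat approaches at 84√437/437 ≈ 4.018 m/s.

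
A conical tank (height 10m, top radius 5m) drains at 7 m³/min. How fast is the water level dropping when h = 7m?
4/(7π) ≈ 0.1819 m/min

r/h = 5/10, so r = (1/2)h
V = (1/3)πr²h = (1/3)π((1/2)h)²h = (1/12)πh³
dV/dh = (1/4)πh²
dh/dt = (dV/dt)/(dV/dh) = -7/((1/4)π·7²) = -4/(7π) m/min
The level is dropping at 4/(7π) ≈ 0.1819 m/min.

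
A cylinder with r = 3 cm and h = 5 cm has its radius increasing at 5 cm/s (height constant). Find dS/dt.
110π cm²/s

S = 2πrh + 2πr² (lateral + bases)
dS/dt = (2πh + 4πr)·dr/dt = (2π·5 + 4π·3)·5
= 110π cm²/s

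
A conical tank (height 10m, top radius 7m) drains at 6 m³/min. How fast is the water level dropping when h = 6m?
50/(147π) ≈ 0.1083 m/min

r/h = 7/10, so r = (7/10)h
V = (1/3)πr²h = (1/3)π((7/10)h)²h = (49/300)πh³
dV/dh = (49/100)πh²
dh/dt = (dV/dt)/(dV/dh) = -6/((49/100)π·6²) = -50/(147π) m/min
The level is dropping at 50/(147π) ≈ 0.1083 m/min.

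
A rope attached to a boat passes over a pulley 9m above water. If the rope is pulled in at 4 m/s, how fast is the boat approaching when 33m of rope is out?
11√7/7 ≈ 4.158 m/s

rope² = x² + 9²
x = √(33² - 9²) = 12√7
dx/dt = (rope/x) · d(rope)/dt = (33/(12√7)) · (-4) = -11√7/7 m/s
The boat approaches at 11√7/7 ≈ 4.158 m/s.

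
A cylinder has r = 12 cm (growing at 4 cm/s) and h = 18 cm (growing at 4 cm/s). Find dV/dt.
2304π cm³/s

V = πr²h
dV/dt = 2πrh·dr/dt + πr²·dh/dt
= 2π(12)(18)(4) + π(12)²(4)
= 2304π cm³/s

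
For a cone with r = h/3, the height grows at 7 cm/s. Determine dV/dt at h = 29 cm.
5887π/9 cm³/s

V = (1/3)π(h/3)²h = πh³/27
dV/dt = πh²/9 · 7
At h = 29: dV/dt = 5887π/9 cm³/s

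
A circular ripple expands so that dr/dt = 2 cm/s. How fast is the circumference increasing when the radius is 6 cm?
4π cm/s

C = 2πr
dC/dt = 2π · dr/dt = 2π · 2 = 4π cm/s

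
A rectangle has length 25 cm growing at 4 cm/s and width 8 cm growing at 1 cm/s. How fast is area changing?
57 cm²/s

A = lw
dA/dt = w·dl/dt + l·dw/dt = 8·4 + 25·1 = 57 cm²/s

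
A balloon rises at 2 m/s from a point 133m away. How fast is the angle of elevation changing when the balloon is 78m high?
0.011189 rad/s

tan(θ) = y/133
sec²(θ) · dθ/dt = (1/133) · dy/dt
dθ/dt = cos²(θ)/133 · 2 = 133/(133² + 78²) · 2
dθ/dt = 0.011189 rad/s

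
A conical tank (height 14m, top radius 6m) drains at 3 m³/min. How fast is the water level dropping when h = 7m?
1/(3π) ≈ 0.1061 m/min

r/h = 6/14, so r = (3/7)h
V = (1/3)πr²h = (1/3)π((3/7)h)²h = (3/49)πh³
dV/dh = (9/49)πh²
dh/dt = (dV/dt)/(dV/dh) = -3/((9/49)π·7²) = -1/(3π) m/min
The level is dropping at 1/(3π) ≈ 0.1061 m/min.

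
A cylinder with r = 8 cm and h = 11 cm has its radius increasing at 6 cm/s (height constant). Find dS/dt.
324π cm²/s

S = 2πrh + 2πr² (lateral + bases)
dS/dt = (2πh + 4πr)·dr/dt = (2π·11 + 4π·8)·6
= 324π cm²/s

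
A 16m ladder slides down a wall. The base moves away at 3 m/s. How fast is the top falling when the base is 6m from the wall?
9√55/55 ≈ 1.214 m/s

x² + y² = 16²
2x·dx/dt + 2y·dy/dt = 0
dy/dt = -x/y · dx/dt = -6/(2√55) · 3 = -9√55/55 m/s
The top is descending at 9√55/55 ≈ 1.214 m/s.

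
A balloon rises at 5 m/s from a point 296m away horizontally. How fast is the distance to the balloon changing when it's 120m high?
75√1594/1594 ≈ 1.879 m/s

z² = 296² + y²
z = √(296² + 120²) = 8√1594
dz/dt = y/z · dy/dt = 120/(8√1594) · 5 = 75√1594/1594 ≈ 1.879 m/s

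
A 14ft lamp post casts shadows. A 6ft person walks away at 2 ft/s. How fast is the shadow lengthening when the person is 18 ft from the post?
3/2 ft/s

By similar triangles: 14/(x+s) = 6/s
Solving: s = 6x/8
ds/dt = 6/8 · dx/dt = 3/4 · 2 = 3/2 ft/s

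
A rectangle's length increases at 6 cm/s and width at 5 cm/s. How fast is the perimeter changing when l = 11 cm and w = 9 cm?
22 cm/s

P = 2(l + w)
dP/dt = 2(dl/dt + dw/dt) = 2(6 + 5) = 22 cm/s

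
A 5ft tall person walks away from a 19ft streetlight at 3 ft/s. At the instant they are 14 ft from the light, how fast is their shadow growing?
15/14 ft/s

By similar triangles: 19/(x+s) = 5/s
Solving: s = 5x/14
ds/dt = 5/14 · dx/dt = 5/14 · 3 = 15/14 ft/s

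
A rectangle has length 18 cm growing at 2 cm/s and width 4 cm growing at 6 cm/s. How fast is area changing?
116 cm²/s

A = lw
dA/dt = w·dl/dt + l·dw/dt = 4·2 + 18·6 = 116 cm²/s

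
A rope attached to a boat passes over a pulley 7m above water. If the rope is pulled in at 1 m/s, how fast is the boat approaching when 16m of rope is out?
16√23/69 ≈ 1.112 m/s

rope² = x² + 7²
x = √(16² - 7²) = 3√23
dx/dt = (rope/x) · d(rope)/dt = (16/(3√23)) · (-1) = -16√23/69 m/s
The boat approaches at 16√23/69 ≈ 1.112 m/s.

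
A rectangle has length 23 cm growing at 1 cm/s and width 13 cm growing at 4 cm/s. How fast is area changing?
105 cm²/s

A = lw
dA/dt = w·dl/dt + l·dw/dt = 13·1 + 23·4 = 105 cm²/s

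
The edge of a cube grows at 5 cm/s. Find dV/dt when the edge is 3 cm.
135 cm³/s

V = s³
dV/dt = 3s² · ds/dt = 3·3²·5 = 135 cm³/s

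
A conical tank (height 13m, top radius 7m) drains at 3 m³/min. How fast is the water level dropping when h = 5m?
507/(1225π) ≈ 0.1317 m/min

r/h = 7/13, so r = (7/13)h
V = (1/3)πr²h = (1/3)π((7/13)h)²h = (49/507)πh³
dV/dh = (49/169)πh²
dh/dt = (dV/dt)/(dV/dh) = -3/((49/169)π·5²) = -507/(1225π) m/min
The level is dropping at 507/(1225π) ≈ 0.1317 m/min.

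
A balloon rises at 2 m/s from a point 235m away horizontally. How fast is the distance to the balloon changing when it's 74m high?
148√60701/60701 ≈ 0.6007 m/s

z² = 235² + y²
z = √(235² + 74²) = √60701
dz/dt = y/z · dy/dt = 74/√60701 · 2 = 148√60701/60701 ≈ 0.6007 m/s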